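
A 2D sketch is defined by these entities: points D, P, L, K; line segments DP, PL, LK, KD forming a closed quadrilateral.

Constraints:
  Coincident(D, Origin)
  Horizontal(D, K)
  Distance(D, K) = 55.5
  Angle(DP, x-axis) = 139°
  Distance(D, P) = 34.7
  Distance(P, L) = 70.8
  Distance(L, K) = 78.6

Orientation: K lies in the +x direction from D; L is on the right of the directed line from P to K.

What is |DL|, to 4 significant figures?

46.53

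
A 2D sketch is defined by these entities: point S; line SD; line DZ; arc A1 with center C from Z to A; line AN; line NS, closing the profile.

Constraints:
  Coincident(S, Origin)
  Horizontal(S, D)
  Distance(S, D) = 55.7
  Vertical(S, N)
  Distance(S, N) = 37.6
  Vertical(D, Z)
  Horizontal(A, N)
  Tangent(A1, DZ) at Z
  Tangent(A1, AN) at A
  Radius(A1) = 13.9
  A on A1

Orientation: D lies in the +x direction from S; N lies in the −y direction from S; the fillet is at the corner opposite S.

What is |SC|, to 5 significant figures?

48.051

S is at the origin; S and D share the same y with |SD| = 55.7 and D on the +x side, so D = (55.700, 0.0000). S and N share the same x with |SN| = 37.6 and N on the −y side, so N = (0.0000, -37.600). The virtual corner opposite S is at (55.700, -37.600). Tangency of A1 to DZ means the radius CZ is perpendicular to DZ and since A1 is tangent to AN there, CA ⟂ AN, with radius 13.9, so the center C sits 13.9 in from both sides at C = (41.800, -23.700). Then |SC| = |C − S| = 48.051.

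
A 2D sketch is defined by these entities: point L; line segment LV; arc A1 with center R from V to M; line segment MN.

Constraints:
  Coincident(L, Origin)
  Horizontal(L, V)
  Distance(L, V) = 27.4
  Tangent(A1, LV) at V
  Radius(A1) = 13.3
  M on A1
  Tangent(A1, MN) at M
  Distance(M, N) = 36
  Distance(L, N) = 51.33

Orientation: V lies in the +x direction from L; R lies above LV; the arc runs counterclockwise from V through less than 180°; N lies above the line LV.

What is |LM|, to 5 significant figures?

43.460

Checks: |RM| = 13.30 ✓; ∠(RM, MN) = 90.00° ✓; |MN| = 36.00 ✓; |LN| = 51.33 ✓.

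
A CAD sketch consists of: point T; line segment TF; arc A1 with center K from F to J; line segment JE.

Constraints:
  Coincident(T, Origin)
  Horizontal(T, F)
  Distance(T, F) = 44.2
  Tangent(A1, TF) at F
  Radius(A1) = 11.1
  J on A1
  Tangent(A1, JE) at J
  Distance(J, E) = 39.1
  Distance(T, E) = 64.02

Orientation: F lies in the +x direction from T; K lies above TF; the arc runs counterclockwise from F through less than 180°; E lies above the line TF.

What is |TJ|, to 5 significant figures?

56.533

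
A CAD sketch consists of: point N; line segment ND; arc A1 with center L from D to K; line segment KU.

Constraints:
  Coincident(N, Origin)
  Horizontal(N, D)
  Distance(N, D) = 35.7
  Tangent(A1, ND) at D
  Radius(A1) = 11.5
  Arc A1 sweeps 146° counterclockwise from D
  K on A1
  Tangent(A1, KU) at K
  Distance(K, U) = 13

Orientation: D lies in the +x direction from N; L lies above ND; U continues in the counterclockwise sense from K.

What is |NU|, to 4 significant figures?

42.24

N is at the origin; N and D share the same y with |ND| = 35.7 and D on the +x side, so D = (35.70, 0.000). A1 meets ND tangentially, so LD is at right angles to ND, so L = D + (0, 11.5) = (35.70, 11.50). On A1, D sits at bearing -90° from L; a 146° counterclockwise sweep puts K at bearing 56°, so K = L + 11.5·(cos 56°, sin 56°) = (42.13, 21.03). Tangency of A1 to KU means the radius LK is perpendicular to KU, so KU runs along (−sin 56°, cos 56°); with |KU| = 13.0, U = (31.35, 28.30). Then |NU| = |U − N| = 42.24.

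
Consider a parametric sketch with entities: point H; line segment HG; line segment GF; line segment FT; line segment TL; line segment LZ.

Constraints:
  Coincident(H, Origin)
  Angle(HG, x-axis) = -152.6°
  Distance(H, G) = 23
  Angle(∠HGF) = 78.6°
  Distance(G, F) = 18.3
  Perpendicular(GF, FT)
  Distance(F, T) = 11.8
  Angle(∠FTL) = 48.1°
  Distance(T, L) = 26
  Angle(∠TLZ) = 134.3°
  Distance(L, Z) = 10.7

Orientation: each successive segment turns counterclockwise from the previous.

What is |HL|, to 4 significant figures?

28.66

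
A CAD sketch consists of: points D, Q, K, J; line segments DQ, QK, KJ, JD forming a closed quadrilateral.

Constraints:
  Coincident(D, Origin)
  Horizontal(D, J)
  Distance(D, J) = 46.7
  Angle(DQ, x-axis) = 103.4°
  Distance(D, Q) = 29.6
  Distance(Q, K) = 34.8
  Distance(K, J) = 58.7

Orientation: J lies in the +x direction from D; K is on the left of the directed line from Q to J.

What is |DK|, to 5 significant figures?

55.299

Checks: |QK| = 34.80 ✓; |KJ| = 58.70 ✓.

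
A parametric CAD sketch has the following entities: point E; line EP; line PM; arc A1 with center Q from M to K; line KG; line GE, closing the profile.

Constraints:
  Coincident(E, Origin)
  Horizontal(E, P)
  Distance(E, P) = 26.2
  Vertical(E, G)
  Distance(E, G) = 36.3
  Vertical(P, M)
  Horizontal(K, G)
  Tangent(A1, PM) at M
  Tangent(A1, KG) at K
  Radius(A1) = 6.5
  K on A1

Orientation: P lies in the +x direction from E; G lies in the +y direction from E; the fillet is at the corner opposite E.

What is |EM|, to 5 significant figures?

39.680

The virtual corner opposite E is at (26.200, 36.300). Tangency of A1 to PM means the radius QM is perpendicular to PM and since A1 is tangent to KG there, QK ⟂ KG, with radius 6.5, so the center Q sits 6.5 in from both sides at Q = (19.700, 29.800). That places the tangent points at M = (26.200, 29.800) on PM and K = (19.700, 36.300) on KG. Then |EM| = |M − E| = 39.680.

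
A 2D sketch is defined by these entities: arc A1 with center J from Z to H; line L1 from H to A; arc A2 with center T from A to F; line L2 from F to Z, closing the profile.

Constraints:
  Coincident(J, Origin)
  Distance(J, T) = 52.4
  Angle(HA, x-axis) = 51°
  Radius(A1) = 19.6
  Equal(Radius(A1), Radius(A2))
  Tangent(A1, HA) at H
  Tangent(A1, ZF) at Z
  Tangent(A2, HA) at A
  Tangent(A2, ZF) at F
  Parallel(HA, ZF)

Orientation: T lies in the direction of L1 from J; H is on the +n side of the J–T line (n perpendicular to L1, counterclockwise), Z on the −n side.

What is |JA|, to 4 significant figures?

55.95

Tangency of A1 to both parallel lines with radius 19.6 puts H and Z at J ± 19.6·n: H = (-15.23, 12.33), Z = (15.23, -12.33). Equal radii place A and F the same way about T: A = T + 19.6·n = (17.74, 53.06), F = T − 19.6·n = (48.21, 28.39). Then |JA| = |A − J| = 55.95.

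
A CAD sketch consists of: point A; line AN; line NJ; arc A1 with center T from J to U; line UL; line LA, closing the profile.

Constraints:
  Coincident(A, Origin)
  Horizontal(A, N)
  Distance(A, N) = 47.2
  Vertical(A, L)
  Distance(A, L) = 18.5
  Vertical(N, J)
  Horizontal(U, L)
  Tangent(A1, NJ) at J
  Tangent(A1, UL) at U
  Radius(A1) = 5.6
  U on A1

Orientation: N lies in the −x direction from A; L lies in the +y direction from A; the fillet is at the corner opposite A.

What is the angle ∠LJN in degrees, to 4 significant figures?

96.77°

The virtual corner opposite A is at (-47.20, 18.50). A1 meets NJ tangentially, so TJ is at right angles to NJ and tangency of A1 to UL means the radius TU is perpendicular to UL, with radius 5.6, so the center T sits 5.6 in from both sides at T = (-41.60, 12.90). That places the tangent points at J = (-47.20, 12.90) on NJ and U = (-41.60, 18.50) on UL. Then cos ∠LJN = JL·JN / (|JL||JN|), giving 96.77°.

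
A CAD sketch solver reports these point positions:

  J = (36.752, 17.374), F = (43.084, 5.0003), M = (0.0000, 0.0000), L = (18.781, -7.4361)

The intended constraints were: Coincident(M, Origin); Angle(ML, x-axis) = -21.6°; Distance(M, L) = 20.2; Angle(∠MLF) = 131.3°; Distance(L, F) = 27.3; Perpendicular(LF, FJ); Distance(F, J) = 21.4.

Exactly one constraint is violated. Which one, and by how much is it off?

Distance(F, J) = 21.4 — off by 7.50.

M = (0.00, 0.00) ✓; ML at -21.60° ✓; |ML| = 20.20 ✓; ∠MLF = 131.3° ✓; |LF| = 27.30 ✓; ∠(LF, FJ) = 90.00° ✓; |FJ| = 13.90 ✗.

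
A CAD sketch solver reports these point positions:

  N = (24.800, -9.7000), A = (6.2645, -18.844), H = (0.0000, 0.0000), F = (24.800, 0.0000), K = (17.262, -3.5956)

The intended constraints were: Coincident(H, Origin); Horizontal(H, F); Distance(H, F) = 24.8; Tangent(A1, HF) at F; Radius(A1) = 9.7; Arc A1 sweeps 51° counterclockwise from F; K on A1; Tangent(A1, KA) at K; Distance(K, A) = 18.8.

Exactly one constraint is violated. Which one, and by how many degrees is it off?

Tangent(A1, KA) at K — off by 3.20°.

H = (0.00, 0.00) ✓; H.y = 0.00, F.y = 0.00 ✓; |HF| = 24.80 ✓; ∠(NF, FH) = 90.00° ✓; |NF| = 9.700 ✓; bearing(N→K) − bearing(N→F) = 51.00° ✓; |NK| = 9.700 ✓; ∠(NK, KA) = 86.80° ✗; |KA| = 18.80 ✓.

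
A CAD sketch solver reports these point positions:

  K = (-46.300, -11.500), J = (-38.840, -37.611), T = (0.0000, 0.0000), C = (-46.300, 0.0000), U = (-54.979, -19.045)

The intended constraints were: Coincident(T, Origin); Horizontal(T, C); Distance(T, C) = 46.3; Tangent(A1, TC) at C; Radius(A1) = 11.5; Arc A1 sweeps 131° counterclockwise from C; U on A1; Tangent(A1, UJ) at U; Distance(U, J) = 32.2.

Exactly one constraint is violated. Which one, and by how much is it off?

Distance(U, J) = 32.2 — off by 7.60.

T = (0.00, 0.00) ✓; T.y = 0.00, C.y = 0.00 ✓; |TC| = 46.30 ✓; ∠(KC, CT) = 90.00° ✓; |KC| = 11.50 ✓; bearing(K→U) − bearing(K→C) = 131.0° ✓; |KU| = 11.50 ✓; ∠(KU, UJ) = 90.00° ✓; |UJ| = 24.60 ✗.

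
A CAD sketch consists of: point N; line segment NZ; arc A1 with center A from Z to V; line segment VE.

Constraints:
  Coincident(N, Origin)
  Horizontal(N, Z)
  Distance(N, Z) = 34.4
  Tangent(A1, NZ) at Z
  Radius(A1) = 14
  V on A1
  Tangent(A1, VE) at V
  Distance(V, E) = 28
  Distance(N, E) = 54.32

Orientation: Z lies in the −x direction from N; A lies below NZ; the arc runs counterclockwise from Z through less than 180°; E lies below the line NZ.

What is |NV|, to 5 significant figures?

50.923

Checks: |AV| = 14.00 ✓; ∠(AV, VE) = 90.00° ✓; |VE| = 28.00 ✓; |NE| = 54.32 ✓.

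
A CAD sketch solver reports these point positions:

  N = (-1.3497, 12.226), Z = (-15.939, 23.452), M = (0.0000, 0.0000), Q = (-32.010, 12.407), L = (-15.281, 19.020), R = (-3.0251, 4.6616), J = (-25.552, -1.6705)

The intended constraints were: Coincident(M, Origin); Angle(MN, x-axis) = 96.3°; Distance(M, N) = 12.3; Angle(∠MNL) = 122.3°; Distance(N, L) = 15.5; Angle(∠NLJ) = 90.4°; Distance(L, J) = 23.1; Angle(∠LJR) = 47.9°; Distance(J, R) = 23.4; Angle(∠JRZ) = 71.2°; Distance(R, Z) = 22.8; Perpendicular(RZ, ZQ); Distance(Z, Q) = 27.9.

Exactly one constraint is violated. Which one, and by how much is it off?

Distance(Z, Q) = 27.9 — off by 8.40.

M = (0.00, 0.00) ✓; MN at 96.30° ✓; |MN| = 12.30 ✓; ∠MNL = 122.3° ✓; |NL| = 15.50 ✓; ∠NLJ = 90.40° ✓; |LJ| = 23.10 ✓; ∠LJR = 47.90° ✓; |JR| = 23.40 ✓; ∠JRZ = 71.20° ✓; |RZ| = 22.80 ✓; ∠(RZ, ZQ) = 90.00° ✓; |ZQ| = 19.50 ✗.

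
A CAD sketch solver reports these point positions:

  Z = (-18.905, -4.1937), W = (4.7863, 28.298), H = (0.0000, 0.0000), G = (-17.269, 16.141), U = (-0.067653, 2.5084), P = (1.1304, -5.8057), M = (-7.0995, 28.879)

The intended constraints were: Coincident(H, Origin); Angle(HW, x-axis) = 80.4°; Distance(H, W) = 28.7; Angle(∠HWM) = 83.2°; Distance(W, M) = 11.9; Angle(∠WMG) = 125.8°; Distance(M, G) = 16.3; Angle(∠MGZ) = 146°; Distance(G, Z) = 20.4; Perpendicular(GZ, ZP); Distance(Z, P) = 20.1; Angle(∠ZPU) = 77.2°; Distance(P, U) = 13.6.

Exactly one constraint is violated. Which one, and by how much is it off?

Distance(P, U) = 13.6 — off by 5.20.

H = (0.00, 0.00) ✓; HW at 80.40° ✓; |HW| = 28.70 ✓; ∠HWM = 83.20° ✓; |WM| = 11.90 ✓; ∠WMG = 125.8° ✓; |MG| = 16.30 ✓; ∠MGZ = 146.0° ✓; |GZ| = 20.40 ✓; ∠(GZ, ZP) = 90.00° ✓; |ZP| = 20.10 ✓; ∠ZPU = 77.20° ✓; |PU| = 8.400 ✗.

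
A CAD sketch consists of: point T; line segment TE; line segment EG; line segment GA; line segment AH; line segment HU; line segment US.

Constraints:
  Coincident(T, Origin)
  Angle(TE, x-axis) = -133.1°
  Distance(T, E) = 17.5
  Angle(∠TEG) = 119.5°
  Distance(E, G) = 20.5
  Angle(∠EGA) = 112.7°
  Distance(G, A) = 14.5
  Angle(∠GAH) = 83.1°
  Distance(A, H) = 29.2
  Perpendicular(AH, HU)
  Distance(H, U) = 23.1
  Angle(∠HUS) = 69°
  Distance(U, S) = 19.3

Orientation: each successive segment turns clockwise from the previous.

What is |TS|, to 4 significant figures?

24.27

AH ⟂ HU, so HU runs at -87.80°; with |HU| = 23.1, U = (-4.111, -15.60). ∠HUS = 69.0° gives US at 161.2° from the x-axis; with |US| = 19.3, S = (-22.38, -9.382). Then |TS| = |S − T| = 24.27.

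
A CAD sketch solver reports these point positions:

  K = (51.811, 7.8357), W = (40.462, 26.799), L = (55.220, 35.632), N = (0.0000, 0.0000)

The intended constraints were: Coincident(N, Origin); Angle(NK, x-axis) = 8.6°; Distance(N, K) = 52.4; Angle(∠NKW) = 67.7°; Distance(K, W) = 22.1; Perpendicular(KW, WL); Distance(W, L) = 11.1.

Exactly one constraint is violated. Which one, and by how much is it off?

Distance(W, L) = 11.1 — off by 6.10.

N = (0.00, 0.00) ✓; NK at 8.600° ✓; |NK| = 52.40 ✓; ∠NKW = 67.70° ✓; |KW| = 22.10 ✓; ∠(KW, WL) = 90.00° ✓; |WL| = 17.20 ✗.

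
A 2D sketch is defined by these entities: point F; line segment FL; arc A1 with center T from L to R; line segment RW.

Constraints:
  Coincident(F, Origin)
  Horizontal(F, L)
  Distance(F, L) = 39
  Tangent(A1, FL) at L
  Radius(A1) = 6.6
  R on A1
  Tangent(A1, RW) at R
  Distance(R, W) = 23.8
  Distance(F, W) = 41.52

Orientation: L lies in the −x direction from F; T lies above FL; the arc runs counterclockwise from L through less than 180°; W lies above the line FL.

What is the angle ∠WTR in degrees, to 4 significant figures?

74.50°

F is at the origin; F and L share the same y with |FL| = 39.0 and L on the −x side, so L = (-39.00, 0.000). Since A1 is tangent to FL there, TL ⟂ FL, so T = L + (0, 6.6) = (-39.00, 6.600). Since TR ⟂ RW (tangency), |TW| = √(6.6² + 23.8²) = 24.70 regardless of where R sits on A1. So W lies on both circle(F, 41.52) and circle(T, 24.70); the above-FL intersection is W = (-29.37, 29.34). R is the foot of the tangent from W: R = (-32.46, 5.745).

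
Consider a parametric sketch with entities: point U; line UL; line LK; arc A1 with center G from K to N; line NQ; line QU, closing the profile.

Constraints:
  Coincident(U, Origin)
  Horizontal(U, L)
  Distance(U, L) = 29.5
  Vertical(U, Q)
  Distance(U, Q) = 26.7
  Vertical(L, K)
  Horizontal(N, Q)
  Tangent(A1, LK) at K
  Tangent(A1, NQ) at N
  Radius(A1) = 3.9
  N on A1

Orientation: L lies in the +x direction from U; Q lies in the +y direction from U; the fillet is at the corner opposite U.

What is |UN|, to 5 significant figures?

36.990

U is at the origin; U and L share the same y with |UL| = 29.5 and L on the +x side, so L = (29.500, 0.0000). U and Q share the same x with |UQ| = 26.7 and Q on the +y side, so Q = (0.0000, 26.700). The virtual corner opposite U is at (29.500, 26.700). The tangent condition forces GK to be normal to LK and since A1 is tangent to NQ there, GN ⟂ NQ, with radius 3.9, so the center G sits 3.9 in from both sides at G = (25.600, 22.800). That places the tangent points at K = (29.500, 22.800) on LK and N = (25.600, 26.700) on NQ. Then |UN| = |N − U| = 36.990.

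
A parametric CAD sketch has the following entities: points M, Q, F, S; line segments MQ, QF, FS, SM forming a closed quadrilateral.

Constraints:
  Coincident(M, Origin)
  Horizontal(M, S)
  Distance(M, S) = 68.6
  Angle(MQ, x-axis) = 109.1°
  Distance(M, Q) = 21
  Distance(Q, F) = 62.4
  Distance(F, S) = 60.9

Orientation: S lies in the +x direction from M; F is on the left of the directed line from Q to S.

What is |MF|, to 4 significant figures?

71.13

Checks: |QF| = 62.40 ✓; |FS| = 60.90 ✓.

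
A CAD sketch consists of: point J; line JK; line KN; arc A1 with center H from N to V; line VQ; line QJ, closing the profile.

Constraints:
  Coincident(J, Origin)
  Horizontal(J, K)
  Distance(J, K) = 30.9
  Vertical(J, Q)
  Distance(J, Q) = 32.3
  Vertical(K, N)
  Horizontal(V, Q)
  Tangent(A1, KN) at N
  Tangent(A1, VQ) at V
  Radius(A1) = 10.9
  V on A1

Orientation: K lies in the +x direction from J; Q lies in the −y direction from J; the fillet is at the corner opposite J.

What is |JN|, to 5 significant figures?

37.587

J is at the origin; J and K share the same y with |JK| = 30.9 and K on the +x side, so K = (30.900, 0.0000). J and Q share the same x with |JQ| = 32.3 and Q on the −y side, so Q = (0.0000, -32.300). The virtual corner opposite J is at (30.900, -32.300). Since A1 is tangent to KN there, HN ⟂ KN and A1 meets VQ tangentially, so HV is at right angles to VQ, with radius 10.9, so the center H sits 10.9 in from both sides at H = (20.000, -21.400). That places the tangent points at N = (30.900, -21.400) on KN and V = (20.000, -32.300) on VQ. Then |JN| = |N − J| = 37.587.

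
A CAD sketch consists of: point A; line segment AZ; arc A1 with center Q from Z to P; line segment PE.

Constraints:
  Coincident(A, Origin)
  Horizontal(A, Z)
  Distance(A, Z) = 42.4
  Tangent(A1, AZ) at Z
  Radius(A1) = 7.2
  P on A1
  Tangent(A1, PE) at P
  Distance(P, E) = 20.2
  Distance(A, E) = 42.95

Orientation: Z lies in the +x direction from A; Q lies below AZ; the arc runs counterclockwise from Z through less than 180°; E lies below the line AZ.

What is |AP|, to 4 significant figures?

35.84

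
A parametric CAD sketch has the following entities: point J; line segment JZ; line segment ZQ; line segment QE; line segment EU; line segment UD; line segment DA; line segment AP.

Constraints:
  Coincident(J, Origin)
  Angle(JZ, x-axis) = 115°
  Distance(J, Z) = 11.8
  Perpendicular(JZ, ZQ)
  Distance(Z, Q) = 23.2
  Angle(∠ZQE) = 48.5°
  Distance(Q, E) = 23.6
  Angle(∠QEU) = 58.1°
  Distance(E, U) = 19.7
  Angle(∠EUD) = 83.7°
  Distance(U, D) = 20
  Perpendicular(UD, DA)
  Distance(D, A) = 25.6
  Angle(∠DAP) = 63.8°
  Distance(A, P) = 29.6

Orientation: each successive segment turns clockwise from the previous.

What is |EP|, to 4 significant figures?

11.21

UD is perpendicular to DA, so DA runs at -54.70°; with |DA| = 25.6, A = (27.37, 3.267). ∠DAP = 63.8° gives AP at -170.9° from the x-axis; with |AP| = 29.6, P = (-1.854, -1.415). Then |EP| = |P − E| = 11.21.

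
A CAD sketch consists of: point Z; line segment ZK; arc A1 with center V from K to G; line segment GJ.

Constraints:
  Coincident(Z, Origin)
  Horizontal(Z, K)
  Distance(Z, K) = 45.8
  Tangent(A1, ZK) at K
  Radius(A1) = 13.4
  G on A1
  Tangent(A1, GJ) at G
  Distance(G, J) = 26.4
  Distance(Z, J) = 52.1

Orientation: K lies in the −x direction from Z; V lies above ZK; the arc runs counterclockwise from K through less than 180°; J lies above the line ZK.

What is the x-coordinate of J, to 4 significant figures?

-33.17

Checks: |VG| = 13.40 ✓; ∠(VG, GJ) = 90.00° ✓; |GJ| = 26.40 ✓; |ZJ| = 52.10 ✓.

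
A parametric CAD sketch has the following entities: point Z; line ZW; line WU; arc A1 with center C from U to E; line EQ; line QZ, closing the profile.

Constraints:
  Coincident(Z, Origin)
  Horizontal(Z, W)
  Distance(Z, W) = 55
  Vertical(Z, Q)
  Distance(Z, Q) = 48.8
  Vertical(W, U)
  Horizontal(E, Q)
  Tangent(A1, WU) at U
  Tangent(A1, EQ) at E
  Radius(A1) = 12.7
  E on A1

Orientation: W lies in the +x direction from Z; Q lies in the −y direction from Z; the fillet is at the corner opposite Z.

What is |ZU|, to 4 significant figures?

65.79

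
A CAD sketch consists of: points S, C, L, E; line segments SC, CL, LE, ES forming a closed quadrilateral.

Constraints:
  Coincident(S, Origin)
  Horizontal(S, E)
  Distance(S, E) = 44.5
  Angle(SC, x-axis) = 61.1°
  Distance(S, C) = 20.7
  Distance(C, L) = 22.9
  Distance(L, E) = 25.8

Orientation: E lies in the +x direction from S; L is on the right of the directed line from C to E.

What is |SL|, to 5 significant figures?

19.109

S is at the origin; S and E share the same y with |SE| = 44.5 and E in +x, so E = (44.5, 0). SC runs at 61.1° with |SC| = 20.7, so C = (10.004, 18.122). L is determined by |CL| = 22.9 and |LE| = 25.8 together: it lies at the intersection of circle(C, 22.9) and circle(E, 25.8). With |CE| = 38.967, the foot of the radical line on CE is 17.671 from C and the perpendicular offset is √(22.9² − 17.671²) = 14.565. Taking the right-of-CE solution: L = (18.874, -2.9903).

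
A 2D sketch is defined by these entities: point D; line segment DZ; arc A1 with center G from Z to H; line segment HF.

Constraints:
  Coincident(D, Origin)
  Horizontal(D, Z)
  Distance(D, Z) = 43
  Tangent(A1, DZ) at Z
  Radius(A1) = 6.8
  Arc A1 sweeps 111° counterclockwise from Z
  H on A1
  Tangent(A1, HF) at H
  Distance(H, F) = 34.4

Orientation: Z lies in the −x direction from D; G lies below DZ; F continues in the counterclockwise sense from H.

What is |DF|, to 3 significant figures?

55.5

D is at the origin; D and Z share the same y with |DZ| = 43.0 and Z on the −x side, so Z = (-43.0, 0.00). Since A1 is tangent to DZ there, GZ ⟂ DZ, so G = Z + (0, -6.8) = (-43.0, -6.80). On A1, Z sits at bearing 90° from G; a 111° counterclockwise sweep puts H at bearing 201°, so H = G + 6.8·(cos 201°, sin 201°) = (-49.3, -9.24). Tangency of A1 to HF means the radius GH is perpendicular to HF, so HF runs along (−sin 201°, cos 201°); with |HF| = 34.4, F = (-37.0, -41.4). Then |DF| = |F − D| = 55.5.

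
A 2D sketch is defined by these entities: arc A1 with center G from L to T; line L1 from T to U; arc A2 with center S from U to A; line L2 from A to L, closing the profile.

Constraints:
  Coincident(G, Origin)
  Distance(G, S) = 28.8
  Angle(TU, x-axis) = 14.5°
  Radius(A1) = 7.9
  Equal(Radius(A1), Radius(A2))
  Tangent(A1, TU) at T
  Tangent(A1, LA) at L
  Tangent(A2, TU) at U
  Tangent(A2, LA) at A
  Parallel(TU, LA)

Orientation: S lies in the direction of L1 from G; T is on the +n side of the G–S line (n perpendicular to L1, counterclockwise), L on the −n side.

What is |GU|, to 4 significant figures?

29.86

Tangency of A1 to both parallel lines with radius 7.9 puts T and L at G ± 7.9·n: T = (-1.978, 7.648), L = (1.978, -7.648). Equal radii place U and A the same way about S: U = S + 7.9·n = (25.90, 14.86), A = S − 7.9·n = (29.86, -0.4374). Then |GU| = |U − G| = 29.86.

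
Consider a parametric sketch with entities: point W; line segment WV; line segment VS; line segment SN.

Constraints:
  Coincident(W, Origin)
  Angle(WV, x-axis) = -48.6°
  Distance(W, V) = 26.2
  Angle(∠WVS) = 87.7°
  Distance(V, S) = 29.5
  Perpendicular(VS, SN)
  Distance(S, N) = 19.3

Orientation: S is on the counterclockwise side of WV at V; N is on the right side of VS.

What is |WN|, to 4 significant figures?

53.64

W is at the origin; WV runs at -48.6° with length 26.2, so V = 26.2·(cos -48.6°, sin -48.6°) = (17.33, -19.65). ∠WVS = 87.7°, so VS runs at -48.6° + (180° − 87.7°) = 43.70° from the x-axis; with |VS| = 29.5, S = V + 29.5·(cos 43.70°, sin 43.70°) = (38.65, 0.7281). The perpendicularity gives SN at right angles to VS; with |SN| = 19.3 on the right of VS, N = S + 19.3·(0.6909, -0.7230) = (51.99, -13.23). Then |WN| = |N − W| = 53.64.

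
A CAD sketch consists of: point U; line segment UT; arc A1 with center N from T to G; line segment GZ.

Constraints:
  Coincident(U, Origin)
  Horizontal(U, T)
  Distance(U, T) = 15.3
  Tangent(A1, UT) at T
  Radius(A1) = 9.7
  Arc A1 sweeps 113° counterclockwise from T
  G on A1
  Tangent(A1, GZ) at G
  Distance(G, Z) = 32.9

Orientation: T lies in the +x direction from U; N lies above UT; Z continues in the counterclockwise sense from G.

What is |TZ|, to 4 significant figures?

43.95

U is at the origin; UT is horizontal with |UT| = 15.3 and T on the +x side, so T = (15.30, 0.000). The tangent condition forces NT to be normal to UT, so N = T + (0, 9.7) = (15.30, 9.700). On A1, T sits at bearing -90° from N; a 113° counterclockwise sweep puts G at bearing 23°, so G = N + 9.7·(cos 23°, sin 23°) = (24.23, 13.49). A1 meets GZ tangentially, so NG is at right angles to GZ, so GZ runs along (−sin 23°, cos 23°); with |GZ| = 32.9, Z = (11.37, 43.77). Then |TZ| = |Z − T| = 43.95.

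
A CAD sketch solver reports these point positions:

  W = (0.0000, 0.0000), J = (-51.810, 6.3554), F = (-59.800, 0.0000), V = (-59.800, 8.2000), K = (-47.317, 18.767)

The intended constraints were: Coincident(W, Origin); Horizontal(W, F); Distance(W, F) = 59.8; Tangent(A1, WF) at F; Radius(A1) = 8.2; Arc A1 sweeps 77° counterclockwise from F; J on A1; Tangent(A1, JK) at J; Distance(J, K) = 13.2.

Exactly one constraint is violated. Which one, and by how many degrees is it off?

Tangent(A1, JK) at J — off by 6.90°.

W = (0.00, 0.00) ✓; W.y = 0.00, F.y = 0.00 ✓; |WF| = 59.80 ✓; ∠(VF, FW) = 90.00° ✓; |VF| = 8.200 ✓; bearing(V→J) − bearing(V→F) = 77.00° ✓; |VJ| = 8.200 ✓; ∠(VJ, JK) = 96.90° ✗; |JK| = 13.20 ✓.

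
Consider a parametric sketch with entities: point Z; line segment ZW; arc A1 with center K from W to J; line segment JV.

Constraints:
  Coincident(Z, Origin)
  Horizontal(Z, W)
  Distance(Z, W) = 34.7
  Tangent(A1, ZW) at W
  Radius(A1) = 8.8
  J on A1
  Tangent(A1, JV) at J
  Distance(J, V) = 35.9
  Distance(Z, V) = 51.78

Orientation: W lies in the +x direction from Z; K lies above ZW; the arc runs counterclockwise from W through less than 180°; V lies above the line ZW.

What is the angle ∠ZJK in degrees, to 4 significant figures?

10.49°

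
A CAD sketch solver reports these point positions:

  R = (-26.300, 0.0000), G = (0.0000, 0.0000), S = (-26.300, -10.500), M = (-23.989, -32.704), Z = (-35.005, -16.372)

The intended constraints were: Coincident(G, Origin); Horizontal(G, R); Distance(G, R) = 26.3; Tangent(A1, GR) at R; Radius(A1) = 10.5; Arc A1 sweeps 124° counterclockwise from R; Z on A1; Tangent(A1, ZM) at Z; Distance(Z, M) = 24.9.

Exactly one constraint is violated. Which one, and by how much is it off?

Distance(Z, M) = 24.9 — off by 5.20.

G = (0.00, 0.00) ✓; G.y = 0.00, R.y = 0.00 ✓; |GR| = 26.30 ✓; ∠(SR, RG) = 90.00° ✓; |SR| = 10.50 ✓; bearing(S→Z) − bearing(S→R) = 124.0° ✓; |SZ| = 10.50 ✓; ∠(SZ, ZM) = 90.00° ✓; |ZM| = 19.70 ✗.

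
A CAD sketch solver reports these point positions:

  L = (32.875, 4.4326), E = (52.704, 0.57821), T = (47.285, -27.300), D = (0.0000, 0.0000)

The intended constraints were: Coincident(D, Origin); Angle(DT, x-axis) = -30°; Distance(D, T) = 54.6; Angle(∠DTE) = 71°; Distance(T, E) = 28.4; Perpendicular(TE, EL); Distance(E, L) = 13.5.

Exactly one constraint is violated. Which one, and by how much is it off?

Distance(E, L) = 13.5 — off by 6.70.

D = (0.00, 0.00) ✓; DT at -30.00° ✓; |DT| = 54.60 ✓; ∠DTE = 71.00° ✓; |TE| = 28.40 ✓; ∠(TE, EL) = 90.00° ✓; |EL| = 20.20 ✗.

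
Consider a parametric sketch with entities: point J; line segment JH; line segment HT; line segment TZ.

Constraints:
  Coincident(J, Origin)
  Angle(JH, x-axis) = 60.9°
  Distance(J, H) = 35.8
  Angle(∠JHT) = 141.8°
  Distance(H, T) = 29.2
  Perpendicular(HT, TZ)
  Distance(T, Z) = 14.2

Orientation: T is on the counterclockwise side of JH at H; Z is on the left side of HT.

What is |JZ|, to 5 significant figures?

57.881

J is at the origin; JH runs at 60.9° with length 35.8, so H = 35.8·(cos 60.9°, sin 60.9°) = (17.411, 31.281). ∠JHT = 141.8°, so HT runs at 60.9° + (180° − 141.8°) = 99.100° from the x-axis; with |HT| = 29.2, T = H + 29.2·(cos 99.100°, sin 99.100°) = (12.793, 60.114). HT is perpendicular to TZ; with |TZ| = 14.2 on the left of HT, Z = T + 14.2·(-0.98741, -0.15816) = (-1.2287, 57.868). Then |JZ| = |Z − J| = 57.881.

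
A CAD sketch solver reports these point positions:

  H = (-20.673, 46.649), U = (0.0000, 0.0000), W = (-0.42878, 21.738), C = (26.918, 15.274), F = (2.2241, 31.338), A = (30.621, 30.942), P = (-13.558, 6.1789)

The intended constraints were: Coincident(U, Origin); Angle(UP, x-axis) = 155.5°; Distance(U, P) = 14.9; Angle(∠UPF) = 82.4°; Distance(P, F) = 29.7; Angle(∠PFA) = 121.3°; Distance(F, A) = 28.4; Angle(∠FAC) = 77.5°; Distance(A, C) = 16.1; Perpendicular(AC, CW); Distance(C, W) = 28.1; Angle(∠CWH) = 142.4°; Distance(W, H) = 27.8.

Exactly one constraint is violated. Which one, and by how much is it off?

Distance(W, H) = 27.8 — off by 4.30.

U = (0.00, 0.00) ✓; UP at 155.5° ✓; |UP| = 14.90 ✓; ∠UPF = 82.40° ✓; |PF| = 29.70 ✓; ∠PFA = 121.3° ✓; |FA| = 28.40 ✓; ∠FAC = 77.50° ✓; |AC| = 16.10 ✓; ∠(AC, CW) = 90.00° ✓; |CW| = 28.10 ✓; ∠CWH = 142.4° ✓; |WH| = 32.10 ✗.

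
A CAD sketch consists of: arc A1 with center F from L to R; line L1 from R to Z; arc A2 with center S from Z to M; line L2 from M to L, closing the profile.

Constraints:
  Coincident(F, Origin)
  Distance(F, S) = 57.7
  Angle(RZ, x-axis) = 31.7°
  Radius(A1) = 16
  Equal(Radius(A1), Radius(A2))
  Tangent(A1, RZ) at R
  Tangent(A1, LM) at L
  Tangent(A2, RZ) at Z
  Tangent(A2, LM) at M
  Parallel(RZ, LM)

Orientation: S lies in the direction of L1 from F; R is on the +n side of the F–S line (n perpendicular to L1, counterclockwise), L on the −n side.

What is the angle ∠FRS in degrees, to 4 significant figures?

74.50°

The slot axis is L1's direction at 31.7°, so u = (cos 31.7°, sin 31.7°) = (0.8508, 0.5255) and n = (−sin 31.7°, cos 31.7°) = (-0.5255, 0.8508). F is at the origin and S lies 57.7 along u from F, so S = 57.7·u = (49.09, 30.32). Tangency of A1 to both parallel lines with radius 16.0 puts R and L at F ± 16.0·n: R = (-8.408, 13.61), L = (8.408, -13.61). Then cos ∠FRS = RF·RS / (|RF||RS|), giving 74.50°.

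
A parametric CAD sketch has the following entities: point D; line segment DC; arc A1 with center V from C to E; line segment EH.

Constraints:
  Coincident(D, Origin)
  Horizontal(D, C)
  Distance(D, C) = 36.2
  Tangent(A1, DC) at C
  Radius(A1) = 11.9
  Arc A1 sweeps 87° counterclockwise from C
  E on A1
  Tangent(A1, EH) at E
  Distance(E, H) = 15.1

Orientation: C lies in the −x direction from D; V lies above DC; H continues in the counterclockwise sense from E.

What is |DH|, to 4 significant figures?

35.33

D is at the origin; DC is horizontal with |DC| = 36.2 and C on the −x side, so C = (-36.20, 0.000). The tangent condition forces VC to be normal to DC, so V = C + (0, 11.9) = (-36.20, 11.90). On A1, C sits at bearing -90° from V; an 87° counterclockwise sweep puts E at bearing -3°, so E = V + 11.9·(cos -3°, sin -3°) = (-24.32, 11.28). A1 meets EH tangentially, so VE is at right angles to EH, so EH runs along (−sin -3°, cos -3°); with |EH| = 15.1, H = (-23.53, 26.36). Then |DH| = |H − D| = 35.33.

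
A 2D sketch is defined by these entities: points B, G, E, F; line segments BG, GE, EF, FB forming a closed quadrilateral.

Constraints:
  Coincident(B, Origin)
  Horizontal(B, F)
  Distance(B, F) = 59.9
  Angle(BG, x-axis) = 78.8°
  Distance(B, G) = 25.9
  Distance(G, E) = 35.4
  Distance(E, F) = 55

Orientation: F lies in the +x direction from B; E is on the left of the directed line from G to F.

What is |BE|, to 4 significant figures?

57.74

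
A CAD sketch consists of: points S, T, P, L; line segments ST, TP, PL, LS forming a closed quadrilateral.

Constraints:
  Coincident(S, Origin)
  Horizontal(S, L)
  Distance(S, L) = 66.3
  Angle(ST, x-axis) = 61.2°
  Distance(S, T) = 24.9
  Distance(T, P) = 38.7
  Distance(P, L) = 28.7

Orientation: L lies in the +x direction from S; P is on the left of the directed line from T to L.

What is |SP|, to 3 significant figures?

56.1

Checks: |TP| = 38.70 ✓; |PL| = 28.70 ✓.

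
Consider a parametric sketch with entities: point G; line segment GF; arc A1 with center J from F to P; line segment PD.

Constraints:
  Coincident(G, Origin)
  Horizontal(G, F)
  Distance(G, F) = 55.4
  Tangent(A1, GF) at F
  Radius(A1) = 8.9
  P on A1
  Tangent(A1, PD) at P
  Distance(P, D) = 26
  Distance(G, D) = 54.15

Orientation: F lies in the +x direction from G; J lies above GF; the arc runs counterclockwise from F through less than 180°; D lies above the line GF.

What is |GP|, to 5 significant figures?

63.423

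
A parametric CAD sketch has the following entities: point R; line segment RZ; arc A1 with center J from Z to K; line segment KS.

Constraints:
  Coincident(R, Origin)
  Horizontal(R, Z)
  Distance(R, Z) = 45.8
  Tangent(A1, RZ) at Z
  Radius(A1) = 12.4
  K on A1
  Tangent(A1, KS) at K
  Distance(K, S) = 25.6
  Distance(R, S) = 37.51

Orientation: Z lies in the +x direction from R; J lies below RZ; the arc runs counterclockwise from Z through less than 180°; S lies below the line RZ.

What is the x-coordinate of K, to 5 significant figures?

34.759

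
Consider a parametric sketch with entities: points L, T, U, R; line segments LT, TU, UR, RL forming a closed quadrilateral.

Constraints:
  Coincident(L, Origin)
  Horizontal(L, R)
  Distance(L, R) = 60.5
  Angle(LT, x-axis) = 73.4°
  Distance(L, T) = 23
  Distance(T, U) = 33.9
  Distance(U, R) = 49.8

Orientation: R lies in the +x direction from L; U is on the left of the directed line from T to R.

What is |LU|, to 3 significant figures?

54.1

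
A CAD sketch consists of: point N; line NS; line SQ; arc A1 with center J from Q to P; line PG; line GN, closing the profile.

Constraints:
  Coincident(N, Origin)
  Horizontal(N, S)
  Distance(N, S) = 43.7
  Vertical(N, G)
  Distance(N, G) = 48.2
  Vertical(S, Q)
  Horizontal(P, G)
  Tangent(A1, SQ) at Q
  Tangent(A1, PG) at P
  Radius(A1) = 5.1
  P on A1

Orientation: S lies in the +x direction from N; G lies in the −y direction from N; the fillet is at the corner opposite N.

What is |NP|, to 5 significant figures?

61.751

N is at the origin; NS is horizontal with |NS| = 43.7 and S on the +x side, so S = (43.700, 0.0000). N and G share the same x with |NG| = 48.2 and G on the −y side, so G = (0.0000, -48.200). The virtual corner opposite N is at (43.700, -48.200). Since A1 is tangent to SQ there, JQ ⟂ SQ and A1 meets PG tangentially, so JP is at right angles to PG, with radius 5.1, so the center J sits 5.1 in from both sides at J = (38.600, -43.100). That places the tangent points at Q = (43.700, -43.100) on SQ and P = (38.600, -48.200) on PG. Then |NP| = |P − N| = 61.751.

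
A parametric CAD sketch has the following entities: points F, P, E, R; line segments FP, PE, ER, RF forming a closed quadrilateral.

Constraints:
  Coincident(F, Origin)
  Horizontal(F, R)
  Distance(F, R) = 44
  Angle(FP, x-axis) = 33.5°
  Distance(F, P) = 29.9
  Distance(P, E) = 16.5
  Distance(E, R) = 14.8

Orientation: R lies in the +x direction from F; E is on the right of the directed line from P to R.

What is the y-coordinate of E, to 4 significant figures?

0.5671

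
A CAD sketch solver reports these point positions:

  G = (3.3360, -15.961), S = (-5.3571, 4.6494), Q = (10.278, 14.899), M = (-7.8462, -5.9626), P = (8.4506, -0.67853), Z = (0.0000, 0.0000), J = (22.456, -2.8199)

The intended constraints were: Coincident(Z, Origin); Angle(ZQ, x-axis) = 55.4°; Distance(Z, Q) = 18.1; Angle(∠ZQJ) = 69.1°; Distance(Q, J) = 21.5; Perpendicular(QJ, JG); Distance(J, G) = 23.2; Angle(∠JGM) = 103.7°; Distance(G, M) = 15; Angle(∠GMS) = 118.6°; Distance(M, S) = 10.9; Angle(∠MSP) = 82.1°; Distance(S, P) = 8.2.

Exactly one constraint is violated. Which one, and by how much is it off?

Distance(S, P) = 8.2 — off by 6.60.

Z = (0.00, 0.00) ✓; ZQ at 55.40° ✓; |ZQ| = 18.10 ✓; ∠ZQJ = 69.10° ✓; |QJ| = 21.50 ✓; ∠(QJ, JG) = 90.00° ✓; |JG| = 23.20 ✓; ∠JGM = 103.7° ✓; |GM| = 15.00 ✓; ∠GMS = 118.6° ✓; |MS| = 10.90 ✓; ∠MSP = 82.10° ✓; |SP| = 14.80 ✗.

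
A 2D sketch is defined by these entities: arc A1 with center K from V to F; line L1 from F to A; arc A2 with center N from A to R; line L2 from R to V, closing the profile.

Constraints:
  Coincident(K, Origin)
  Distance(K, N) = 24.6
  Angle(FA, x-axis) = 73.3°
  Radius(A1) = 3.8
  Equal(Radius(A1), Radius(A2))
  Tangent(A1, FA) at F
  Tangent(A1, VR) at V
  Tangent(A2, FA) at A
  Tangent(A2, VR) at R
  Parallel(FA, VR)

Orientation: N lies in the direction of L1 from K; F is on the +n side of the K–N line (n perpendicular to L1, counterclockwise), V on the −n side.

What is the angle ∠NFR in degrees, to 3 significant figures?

8.39°

Tangency of A1 to both parallel lines with radius 3.8 puts F and V at K ± 3.8·n: F = (-3.64, 1.09), V = (3.64, -1.09). Equal radii place A and R the same way about N: A = N + 3.8·n = (3.43, 24.7), R = N − 3.8·n = (10.7, 22.5). Then cos ∠NFR = FN·FR / (|FN||FR|), giving 8.39°.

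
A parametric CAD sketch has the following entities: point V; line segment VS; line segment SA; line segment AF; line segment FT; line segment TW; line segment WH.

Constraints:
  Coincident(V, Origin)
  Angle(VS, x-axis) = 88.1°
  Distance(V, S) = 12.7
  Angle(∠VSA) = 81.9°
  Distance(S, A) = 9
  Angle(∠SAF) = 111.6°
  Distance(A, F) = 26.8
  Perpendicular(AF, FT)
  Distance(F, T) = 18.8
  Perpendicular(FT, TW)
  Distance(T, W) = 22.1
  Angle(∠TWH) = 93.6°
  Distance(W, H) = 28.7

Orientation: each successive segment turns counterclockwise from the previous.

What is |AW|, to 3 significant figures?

19.4

V is at the origin; VS runs at 88.1° with length 12.7, so S = (0.421, 12.7). ∠VSA = 81.9° gives SA at -174° from the x-axis; with |SA| = 9.0, A = (-8.53, 11.7). ∠SAF = 111.6° gives AF at -105° from the x-axis; with |AF| = 26.8, F = (-15.6, -14.1). AF ⟂ FT, so FT runs at -15.4°; with |FT| = 18.8, T = (2.48, -19.1). FT is perpendicular to TW, so TW runs at 74.6°; with |TW| = 22.1, W = (8.35, 2.20). Then |AW| = |W − A| = 19.4.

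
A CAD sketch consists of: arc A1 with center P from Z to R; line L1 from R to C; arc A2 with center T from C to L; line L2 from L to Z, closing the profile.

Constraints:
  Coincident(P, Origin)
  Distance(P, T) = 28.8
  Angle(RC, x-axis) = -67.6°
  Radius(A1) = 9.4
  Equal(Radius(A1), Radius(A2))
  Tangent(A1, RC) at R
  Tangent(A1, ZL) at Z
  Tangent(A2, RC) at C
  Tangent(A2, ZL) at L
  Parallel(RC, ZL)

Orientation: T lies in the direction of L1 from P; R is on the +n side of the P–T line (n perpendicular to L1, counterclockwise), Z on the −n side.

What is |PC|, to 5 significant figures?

30.295

Tangency of A1 to both parallel lines with radius 9.4 puts R and Z at P ± 9.4·n: R = (8.6907, 3.5821), Z = (-8.6907, -3.5821). Equal radii place C and L the same way about T: C = T + 9.4·n = (19.666, -23.045), L = T − 9.4·n = (2.2841, -30.209). Then |PC| = |C − P| = 30.295.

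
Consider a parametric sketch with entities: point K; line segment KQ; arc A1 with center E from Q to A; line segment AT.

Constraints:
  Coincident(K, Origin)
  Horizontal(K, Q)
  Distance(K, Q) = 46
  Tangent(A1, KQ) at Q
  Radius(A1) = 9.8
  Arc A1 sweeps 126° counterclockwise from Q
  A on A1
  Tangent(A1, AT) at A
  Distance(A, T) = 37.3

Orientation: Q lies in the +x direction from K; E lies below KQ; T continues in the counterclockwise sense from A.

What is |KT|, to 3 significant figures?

75.4

K is at the origin; KQ is horizontal with |KQ| = 46.0 and Q on the +x side, so Q = (46.0, 0.00). Tangency of A1 to KQ means the radius EQ is perpendicular to KQ, so E = Q + (0, -9.8) = (46.0, -9.80). On A1, Q sits at bearing 90° from E; a 126° counterclockwise sweep puts A at bearing 216°, so A = E + 9.8·(cos 216°, sin 216°) = (38.1, -15.6). Since A1 is tangent to AT there, EA ⟂ AT, so AT runs along (−sin 216°, cos 216°); with |AT| = 37.3, T = (60.0, -45.7). Then |KT| = |T − K| = 75.4.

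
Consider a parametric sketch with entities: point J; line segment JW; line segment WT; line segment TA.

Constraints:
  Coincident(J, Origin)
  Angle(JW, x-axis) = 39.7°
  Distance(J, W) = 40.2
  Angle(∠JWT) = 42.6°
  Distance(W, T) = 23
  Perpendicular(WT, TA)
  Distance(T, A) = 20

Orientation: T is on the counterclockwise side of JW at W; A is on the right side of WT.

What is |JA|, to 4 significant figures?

47.67

J is at the origin; JW runs at 39.7° with length 40.2, so W = 40.2·(cos 39.7°, sin 39.7°) = (30.93, 25.68). ∠JWT = 42.6°, so WT runs at 39.7° + (180° − 42.6°) = 177.1° from the x-axis; with |WT| = 23.0, T = W + 23.0·(cos 177.1°, sin 177.1°) = (7.959, 26.84). The perpendicularity gives TA at right angles to WT; with |TA| = 20.0 on the right of WT, A = T + 20.0·(0.05059, 0.9987) = (8.971, 46.82). Then |JA| = |A − J| = 47.67.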